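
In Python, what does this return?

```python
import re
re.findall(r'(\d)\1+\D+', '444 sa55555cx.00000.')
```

`\1` is not a pattern — it's the concrete string captured by group 1, re-applied verbatim.
One capturing group, so `findall` returns just the captured substring from each match — 3 in all.

['4', '5', '0']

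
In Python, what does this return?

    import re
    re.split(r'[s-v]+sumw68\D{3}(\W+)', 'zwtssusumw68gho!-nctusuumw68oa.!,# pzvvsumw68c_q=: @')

With a capturing group present, the delimiter's captured portion is kept in the result list.

['zw', '!-', 'nctusuumw68oa.!,# pz', '=: @', '']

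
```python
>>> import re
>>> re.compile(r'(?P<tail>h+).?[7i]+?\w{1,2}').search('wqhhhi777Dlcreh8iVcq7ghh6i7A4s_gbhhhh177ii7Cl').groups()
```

('hhh',)

This matches one or more of a literal 'h' (captured as 'tail'); then optionally any character, then one or more of one of [7i] (lazy), then 1 to 2 of a word character.
`re.search` scans for the first position where the pattern succeeds.
The match spans [2:9] → 'hhhi777'.
Captured: group 1 = 'hhh'.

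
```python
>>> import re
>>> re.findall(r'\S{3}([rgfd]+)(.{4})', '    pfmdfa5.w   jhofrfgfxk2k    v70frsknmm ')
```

[('df', 'a5.w'), ('frfgf', 'xk2k'), ('fr', 'sknm')]

The pattern matches exactly 3 of a non-whitespace character; then one or more of one of [rgfd] (captured); then exactly 4 of any character (captured).
2 groups means each result is a tuple of 2 captured strings — 3 here.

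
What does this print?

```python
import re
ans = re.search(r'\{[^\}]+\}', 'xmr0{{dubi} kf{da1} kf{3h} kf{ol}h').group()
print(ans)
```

The match spans [4:11] → '{{dubi}'.

{{dubi}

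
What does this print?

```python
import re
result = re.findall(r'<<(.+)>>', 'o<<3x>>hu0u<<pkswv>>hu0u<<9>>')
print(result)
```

['3x>>hu0u<<pkswv>>hu0u<<9']

Because there's exactly one group, `findall` drops the full match and keeps group 1 from the one hit.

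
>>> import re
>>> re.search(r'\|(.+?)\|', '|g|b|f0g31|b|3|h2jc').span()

(0, 3)

With the lazy modifier that quantifier settles for the fewest repetitions that let the rest of the pattern succeed (the atoms after it are unaffected and can still be greedy).
The match spans [0:3] → '|g|'.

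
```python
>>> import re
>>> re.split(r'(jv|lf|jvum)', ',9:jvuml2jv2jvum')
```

`|` is ordered: at each position the engine commits to the first alternative that works.
Because the pattern has a capturing group, `split` also inserts each captured text between the pieces.

[',9:', 'jv', 'uml2', 'jv', '2', 'jv', 'um']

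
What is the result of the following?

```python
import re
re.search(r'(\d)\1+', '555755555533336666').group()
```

A backreference is literal: `\1` must see the identical characters the first group matched.
`search` walks the string left to right and returns the first match it finds.
The match spans [0:3] → '555'.
Captured: group 1 = '5'.

'555'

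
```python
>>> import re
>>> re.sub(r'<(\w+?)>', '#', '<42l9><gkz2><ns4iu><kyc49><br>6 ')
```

'#####6 '

Each match is replaced by '#'.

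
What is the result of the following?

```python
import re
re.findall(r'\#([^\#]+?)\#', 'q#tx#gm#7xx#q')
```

Walking the string: at [1:5] match '#tx#', group 1 = 'tx'; at [7:12] match '#7xx#', group 1 = '7xx'.
One capturing group, so `findall` returns just the captured substring from each match — 2 in all.

['tx', '7xx']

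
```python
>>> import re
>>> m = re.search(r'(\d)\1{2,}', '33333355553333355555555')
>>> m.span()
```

The backreference `\1` re-matches whatever the first group consumed, character for character.
Unlike `match`, `search` isn't anchored — it looks for the pattern anywhere in the string.
The match spans [0:6] → '333333'.
Captured: group 1 = '3'.

(0, 6)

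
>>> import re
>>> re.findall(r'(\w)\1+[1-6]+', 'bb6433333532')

['b']

`\1` has to match the exact text group 1 already captured.
Matches: at [0:12] match 'bb6433333532', group 1 = 'b'.
One capturing group, so `findall` returns just the captured substring from the one match — 1 in all.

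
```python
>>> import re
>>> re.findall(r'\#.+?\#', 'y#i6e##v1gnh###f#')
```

With the lazy modifier that quantifier settles for the fewest repetitions that let the rest of the pattern succeed (the atoms after it are unaffected and can still be greedy).
`findall` yields the raw match text (3 of them) because the pattern has no groups.

['#i6e#', '#v1gnh#', '##f#']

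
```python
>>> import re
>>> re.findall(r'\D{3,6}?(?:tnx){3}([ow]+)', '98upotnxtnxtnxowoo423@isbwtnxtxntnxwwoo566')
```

['owoo']

`findall` collects group 1 from the one match (1 total).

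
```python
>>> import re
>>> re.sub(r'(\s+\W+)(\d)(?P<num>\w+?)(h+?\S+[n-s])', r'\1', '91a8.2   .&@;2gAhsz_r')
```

'91a8.2   .&@;'

The pattern matches one or more of whitespace, then one or more of a non-word character (captured); then a digit (captured); then one or more of a word character (lazy) (captured as 'num'); then one or more of the literal 'h' (lazy), then one or more of a non-whitespace character, then a character in [n-s] (captured).
Matches: at [6:21] → '   .&@;2gAhsz_r'.
The replacement refers to a captured group, so each match is rewritten using its own captured text.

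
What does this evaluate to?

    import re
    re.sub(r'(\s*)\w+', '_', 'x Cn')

'__'

The pattern matches zero or more of whitespace (captured); then one or more of a word character.
Matches: at [0:1] → 'x'; at [1:4] → ' Cn'.
Each match is replaced by '_'.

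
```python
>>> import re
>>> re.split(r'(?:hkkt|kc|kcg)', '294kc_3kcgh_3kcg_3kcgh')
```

['294', '_3', 'gh_3', 'g_3', 'gh']

Branches in `(...|...)` are attempted left-to-right; the first branch that allows the whole pattern to succeed is taken.
The string is cut at each match, leaving 5 pieces.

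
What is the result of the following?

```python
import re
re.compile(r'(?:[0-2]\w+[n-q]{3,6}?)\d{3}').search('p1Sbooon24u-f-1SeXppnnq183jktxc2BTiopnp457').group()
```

'1SeXppnnq183jktxc2BTiopnp457'

The pattern matches a character in [0-2], then one or more of a word character, then 3 to 6 of a character in [n-q] (lazy) (non-capturing group); then exactly 3 of a digit.
`re.search` scans for the first position where the pattern succeeds.
The match spans [14:42] → '1SeXppnnq183jktxc2BTiopnp457'.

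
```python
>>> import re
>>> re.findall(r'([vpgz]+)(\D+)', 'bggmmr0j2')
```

[('gg', 'mmr')]

Pattern: one or more of one of [vpgz] (captured); then one or more of a non-digit (captured).
Walking the string: at [1:6] match 'ggmmr', groups = ('gg', 'mmr').
With 2 capturing groups, `findall` returns a 2-tuple per match.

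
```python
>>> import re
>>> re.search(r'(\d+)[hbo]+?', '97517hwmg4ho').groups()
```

('97517',)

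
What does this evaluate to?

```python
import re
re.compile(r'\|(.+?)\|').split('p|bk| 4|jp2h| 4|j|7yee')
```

['p', 'bk', ' 4', 'jp2h', ' 4', 'j', '7yee']

The `?` after the quantifier makes it lazy — it takes as little as possible before letting the rest of the pattern try.
Matches to split on: at [1:5] → '|bk|'; at [7:13] → '|jp2h|'; at [15:18] → '|j|'.
Because the pattern has a capturing group, `split` also inserts each captured text between the pieces.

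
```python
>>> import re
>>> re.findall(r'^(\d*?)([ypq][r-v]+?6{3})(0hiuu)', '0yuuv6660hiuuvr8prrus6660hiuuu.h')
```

[('0', 'yuuv666', '0hiuu')]

Pattern: anchored at the start of the string; then zero or more of a digit (lazy) (captured); then one of [ypq], then one or more of a character in [r-v] (lazy), then exactly 3 of the literal '6' (captured); then the literal '0h', then the literal 'iuu' (captured).
Multiple groups make `findall` return tuples — one 3-tuple for the one match.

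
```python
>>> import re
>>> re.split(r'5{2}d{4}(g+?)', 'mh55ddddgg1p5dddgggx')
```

The pattern matches exactly 2 of the literal '5', then exactly 4 of a literal 'd'; then one or more of a literal 'g' (lazy) (captured).
Matches to split on: at [2:9] → '55ddddg'.
With a capturing group present, the delimiter's captured portion is kept in the result list.

['mh', 'g', 'g1p5dddgggx']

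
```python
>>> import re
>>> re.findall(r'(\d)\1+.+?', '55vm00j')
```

['5', '0']

`\1` has to match the exact text group 1 already captured.
Walking the string: at [0:3] match '55v', group 1 = '5'; at [4:7] match '00j', group 1 = '0'.
`findall` collects group 1 from each match (2 total).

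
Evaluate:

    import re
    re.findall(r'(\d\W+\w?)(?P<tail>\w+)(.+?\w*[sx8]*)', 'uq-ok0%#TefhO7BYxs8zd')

This matches a digit, then one or more of a non-word character, then optionally a word character (captured); then one or more of a word character (captured as 'tail'); then one or more of any character (lazy), then zero or more of a word character, then zero or more of one of [sx8] (captured).
Walking the string: at [5:21] match '0%#TefhO7BYxs8zd', groups = ('0%#T', 'efhO7BYxs8z', 'd').
With 3 capturing groups, `findall` returns a 3-tuple per match.

[('0%#T', 'efhO7BYxs8z', 'd')]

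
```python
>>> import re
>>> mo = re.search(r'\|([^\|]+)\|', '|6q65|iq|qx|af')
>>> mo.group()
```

'|6q65|'

`search` walks the string left to right and returns the first match it finds.
The match spans [0:6] → '|6q65|'.
Captured: group 1 = '6q65'.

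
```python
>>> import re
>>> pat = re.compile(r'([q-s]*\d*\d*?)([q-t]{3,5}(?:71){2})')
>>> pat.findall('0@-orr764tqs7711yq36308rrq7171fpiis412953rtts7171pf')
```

The pattern matches zero or more of a character in [q-s], then zero or more of a digit, then zero or more of a digit (lazy) (captured); then 3 to 5 of a character in [q-t], then the literal '71' repeated 2 times (captured).
Scanning left to right: at [17:30] match 'q36308rrq7171', groups = ('q36308', 'rrq7171'); at [34:49] match 's412953rtts7171', groups = ('s412953', 'rtts7171').
With 2 capturing groups, `findall` returns a 2-tuple per match.

[('q36308', 'rrq7171'), ('s412953', 'rtts7171')]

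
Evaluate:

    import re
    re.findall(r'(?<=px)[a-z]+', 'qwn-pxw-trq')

['w']

Because the assertion is zero-width, the text it checks is not consumed and won't appear in the result.
Scanning left to right: at [6:7] → 'w'.
Since nothing is captured, `findall` lists the 1 matched substring directly.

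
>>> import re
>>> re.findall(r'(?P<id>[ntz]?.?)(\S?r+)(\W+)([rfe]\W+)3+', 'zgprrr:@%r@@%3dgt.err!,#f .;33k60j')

The pattern matches optionally one of [ntz], then optionally any character (captured as 'id'); then optionally a non-whitespace character, then one or more of a literal 'r' (captured); then one or more of a non-word character (captured); then one of [rfe], then one or more of a non-word character (captured); then one or more of a literal '3'.
Matches: at [0:14] match 'zgprrr:@%r@@%3', groups = ('zg', 'prrr', ':@%', 'r@@%'); at [16:30] match 't.err!,#f .;33', groups = ('t.', 'err', '!,#', 'f .;').
With 4 capturing groups, `findall` returns a 4-tuple per match.

[('zg', 'prrr', ':@%', 'r@@%'), ('t.', 'err', '!,#', 'f .;')]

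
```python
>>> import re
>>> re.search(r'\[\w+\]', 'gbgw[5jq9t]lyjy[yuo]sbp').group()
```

The match spans [4:11] → '[5jq9t]'.

'[5jq9t]'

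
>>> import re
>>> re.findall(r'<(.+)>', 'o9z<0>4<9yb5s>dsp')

['0>4<9yb5s']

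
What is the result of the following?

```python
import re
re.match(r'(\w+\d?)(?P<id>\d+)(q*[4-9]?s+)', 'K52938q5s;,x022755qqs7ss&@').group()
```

'K52938q5s'

With `match`, the pattern is implicitly anchored at the beginning.
The match spans [0:9] → 'K52938q5s'.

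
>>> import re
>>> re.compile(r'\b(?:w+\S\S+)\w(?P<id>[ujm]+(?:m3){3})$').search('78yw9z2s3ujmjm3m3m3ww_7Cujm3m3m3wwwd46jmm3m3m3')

None

The pattern matches a word boundary (`\b`, zero-width); then one or more of the literal 'w', then a non-whitespace character, then one or more of a non-whitespace character (non-capturing group); then a word character; then one or more of one of [ujm], then the literal 'm3' repeated 3 times (captured as 'id'); then anchored at the end.
Unlike `match`, `search` isn't anchored — it looks for the pattern anywhere in the string.
Here the pattern never matches, so the call returns None.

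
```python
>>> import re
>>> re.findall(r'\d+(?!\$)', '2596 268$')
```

['2596', '26']

Because the assertion is negative and zero-width, positions next to the forbidden text are skipped.
Matches: at [0:4] → '2596'; at [5:7] → '26'.
Since nothing is captured, `findall` lists the 2 matched substrings directly.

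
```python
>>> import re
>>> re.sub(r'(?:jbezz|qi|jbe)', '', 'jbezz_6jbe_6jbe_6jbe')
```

'_6_6_6'

Alternation tries branches left to right and keeps the first one that lets the overall match succeed at that position.
Each match is replaced by ''.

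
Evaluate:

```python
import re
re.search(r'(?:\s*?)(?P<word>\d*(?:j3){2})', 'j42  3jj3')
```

This matches zero or more of whitespace (lazy) (non-capturing group); then zero or more of a digit, then the literal 'j3' repeated 2 times (captured as 'word').
`search` walks the string left to right and returns the first match it finds.
Here the pattern never matches, so the call returns None.

None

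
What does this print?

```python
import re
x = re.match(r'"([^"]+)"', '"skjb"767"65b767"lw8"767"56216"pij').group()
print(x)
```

`match` is anchored at position 0; if the pattern doesn't fit there, it returns None.
The match spans [0:6] → '"skjb"'.
Captured: group 1 = 'skjb'.

"skjb"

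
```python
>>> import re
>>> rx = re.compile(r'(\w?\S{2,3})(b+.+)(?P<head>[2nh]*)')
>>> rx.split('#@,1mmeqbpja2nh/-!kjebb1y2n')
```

The pattern matches optionally a word character, then 2 to 3 of a non-whitespace character (captured); then one or more of the literal 'b', then one or more of any character (captured); then zero or more of one of [2nh] (captured as 'head').
Matches to split on: at [4:27] → 'mmeqbpja2nh/-!kjebb1y2n'.
`re.split` interleaves the captured-group text with the surrounding fragments.

['#@,1', 'mmeq', 'bpja2nh/-!kjebb1y2n', '', '']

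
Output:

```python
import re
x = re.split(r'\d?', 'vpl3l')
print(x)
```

['', 'v', 'p', 'l', '', 'l', '']

Each match becomes a cut point; 7 segments remain.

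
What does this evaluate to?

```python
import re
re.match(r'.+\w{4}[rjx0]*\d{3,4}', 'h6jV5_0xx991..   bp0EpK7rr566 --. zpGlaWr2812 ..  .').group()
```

'h6jV5_0xx991..   bp0EpK7rr566 --. zpGlaWr2812'

`match` is anchored at position 0; if the pattern doesn't fit there, it returns None.
The match spans [0:45] → 'h6jV5_0xx991..   bp0EpK7rr566 --. zpGlaWr2812'.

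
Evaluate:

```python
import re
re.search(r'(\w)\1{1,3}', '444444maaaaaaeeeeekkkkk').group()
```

'4444'

`\1` has to match the exact text group 1 already captured.
`re.search` scans for the first position where the pattern succeeds.
The match spans [0:4] → '4444'.
Captured: group 1 = '4'.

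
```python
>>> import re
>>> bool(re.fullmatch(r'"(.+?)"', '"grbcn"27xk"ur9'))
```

For `fullmatch`, every character of the input must be accounted for by the pattern.
Here the string isn't matched end-to-end, so the call returns None, and `bool(None)` is False.

False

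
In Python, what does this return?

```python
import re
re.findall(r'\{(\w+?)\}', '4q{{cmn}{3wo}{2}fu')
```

Because there's exactly one group, `findall` drops the full match and keeps group 1 from each hit.

['cmn', '3wo', '2']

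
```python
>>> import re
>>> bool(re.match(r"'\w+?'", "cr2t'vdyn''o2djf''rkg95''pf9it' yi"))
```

`re.match` only tries the pattern at the start of the string.
Here the string doesn't start with a match, so the call returns None, and `bool(None)` is False.

False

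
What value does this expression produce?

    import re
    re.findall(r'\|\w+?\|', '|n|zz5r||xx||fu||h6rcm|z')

['|n|', '|xx|', '|fu|', '|h6rcm|']

Walking the string: at [0:3] → '|n|'; at [8:12] → '|xx|'; at [12:16] → '|fu|'; at [16:23] → '|h6rcm|'.
`findall` yields the raw match text (4 of them) because the pattern has no groups.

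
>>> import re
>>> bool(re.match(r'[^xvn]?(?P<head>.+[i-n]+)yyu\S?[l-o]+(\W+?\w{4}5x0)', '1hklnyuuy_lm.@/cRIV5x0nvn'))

This matches optionally any character except [xvn]; then one or more of any character, then one or more of a character in [i-n] (captured as 'head'); then the literal 'yyu', then optionally a non-whitespace character, then one or more of a character in [l-o]; then one or more of a non-word character (lazy), then exactly 4 of a word character, then the literal '5x0' (captured).
`re.match` only tries the pattern at the start of the string.
Here the pattern fails at index 0, so the call returns None, and `bool(None)` is False.

False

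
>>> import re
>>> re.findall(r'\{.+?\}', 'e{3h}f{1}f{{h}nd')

Because the quantifier is non-greedy, it stops expanding at the earliest point where the rest of the pattern can succeed.
`findall` yields the raw match text (3 of them) because the pattern has no groups.

['{3h}', '{1}', '{{h}']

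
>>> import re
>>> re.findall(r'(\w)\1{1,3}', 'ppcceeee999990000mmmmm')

['p', 'c', 'e', '9', '0', 'm']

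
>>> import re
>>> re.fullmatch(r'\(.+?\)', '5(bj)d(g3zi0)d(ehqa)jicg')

None

`re.fullmatch` requires the pattern to consume the entire string.
Here the pattern can't cover the whole string, so the call returns None.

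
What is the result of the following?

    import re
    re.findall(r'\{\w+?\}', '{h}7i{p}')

['{h}', '{p}']

`findall` yields the raw match text (2 of them) because the pattern has no groups.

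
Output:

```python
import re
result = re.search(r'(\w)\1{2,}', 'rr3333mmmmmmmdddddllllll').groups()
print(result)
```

The match spans [2:6] → '3333'.
Captured: group 1 = '3'.

('3',)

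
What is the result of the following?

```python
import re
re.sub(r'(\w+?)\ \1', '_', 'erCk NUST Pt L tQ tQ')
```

'erCk NUST Pt L _'

`\1` is not a pattern — it's the concrete string captured by group 1, re-applied verbatim.
Every occurrence is swapped for '_'.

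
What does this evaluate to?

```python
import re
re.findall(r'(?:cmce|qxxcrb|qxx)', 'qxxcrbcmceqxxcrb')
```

['qxxcrb', 'cmce', 'qxxcrb']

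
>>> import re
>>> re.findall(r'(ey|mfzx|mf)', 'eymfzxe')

['ey', 'mfzx']

The regex engine tests alternatives in the order written; an earlier branch that matches wins even if a later one would match more.
Matches: at [0:2] match 'ey', group 1 = 'ey'; at [2:6] match 'mfzx', group 1 = 'mfzx'.
`findall` collects group 1 from each match (2 total).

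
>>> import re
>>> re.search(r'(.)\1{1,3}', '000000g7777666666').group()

'0000'

After group 1 captures some text, `\1` only succeeds where that same text appears again.
`re.search` tries every starting position until one works.
The match spans [0:4] → '0000'.
Captured: group 1 = '0'.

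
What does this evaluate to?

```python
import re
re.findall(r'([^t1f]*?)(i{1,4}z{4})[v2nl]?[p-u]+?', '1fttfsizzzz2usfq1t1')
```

[('s', 'izzzz')]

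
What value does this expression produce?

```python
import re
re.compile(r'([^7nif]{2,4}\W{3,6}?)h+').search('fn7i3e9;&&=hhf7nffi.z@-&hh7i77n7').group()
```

'3e9;&&=hh'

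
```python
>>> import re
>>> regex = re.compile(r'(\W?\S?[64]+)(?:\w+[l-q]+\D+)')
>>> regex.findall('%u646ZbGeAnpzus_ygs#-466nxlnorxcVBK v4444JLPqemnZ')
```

['%u646', '466', '4444']

`findall` collects group 1 from each match (3 total).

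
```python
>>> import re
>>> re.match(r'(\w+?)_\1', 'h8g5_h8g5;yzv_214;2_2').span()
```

(0, 9)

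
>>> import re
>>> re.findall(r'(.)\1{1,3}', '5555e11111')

A backreference is literal: `\1` must see the identical characters the first group matched.
Scanning left to right: at [0:4] match '5555', group 1 = '5'; at [5:9] match '1111', group 1 = '1'.
Because there's exactly one group, `findall` drops the full match and keeps group 1 from each hit.

['5', '1']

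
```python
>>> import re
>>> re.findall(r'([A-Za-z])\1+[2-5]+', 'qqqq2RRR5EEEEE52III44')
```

['q', 'R', 'E', 'I']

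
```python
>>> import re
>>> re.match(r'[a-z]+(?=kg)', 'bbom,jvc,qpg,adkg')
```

The positive lookaround only admits positions where the adjacent text matches; those characters stay outside the span.
With `match`, the pattern is implicitly anchored at the beginning.
Here position 0 doesn't satisfy it, so the call returns None.

None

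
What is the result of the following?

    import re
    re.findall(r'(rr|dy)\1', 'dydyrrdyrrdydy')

The backreference `\1` re-matches whatever the first group consumed, character for character.
Because there's exactly one group, `findall` drops the full match and keeps group 1 from each hit.

['dy', 'dy']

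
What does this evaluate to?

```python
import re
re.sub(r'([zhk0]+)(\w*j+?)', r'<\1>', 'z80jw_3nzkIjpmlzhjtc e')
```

'<z>tc e'

Pattern: one or more of one of [zhk0] (captured); then zero or more of a word character, then one or more of the literal 'j' (lazy) (captured).
Matches: at [0:18] → 'z80jw_3nzkIjpmlzhj'.
Each match is replaced using the text its own group 1 captured.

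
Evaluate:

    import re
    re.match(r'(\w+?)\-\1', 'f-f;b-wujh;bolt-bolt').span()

(0, 3)

`re.match` won't scan ahead — the pattern has to work from the very first character.
The match spans [0:3] → 'f-f'.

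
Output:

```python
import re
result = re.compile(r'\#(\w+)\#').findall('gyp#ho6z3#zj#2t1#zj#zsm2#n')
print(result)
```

`findall` collects group 1 from each match (3 total).

['ho6z3', '2t1', 'zsm2']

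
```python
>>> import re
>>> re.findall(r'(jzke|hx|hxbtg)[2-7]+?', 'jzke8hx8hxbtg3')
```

['hxbtg']

One capturing group, so `findall` returns just the captured substring from the one match — 1 in all.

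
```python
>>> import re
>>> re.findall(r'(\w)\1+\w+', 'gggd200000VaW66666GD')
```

['g']

`\1` has to match the exact text group 1 already captured.
Walking the string: at [0:20] match 'gggd200000VaW66666GD', group 1 = 'g'.
One capturing group, so `findall` returns just the captured substring from the one match — 1 in all.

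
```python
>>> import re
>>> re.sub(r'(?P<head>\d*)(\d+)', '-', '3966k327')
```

This matches zero or more of a digit (captured as 'head'); then one or more of a digit (captured).
Matches: at [0:4] → '3966'; at [5:8] → '327'.
Every occurrence is swapped for '-'.

'-k-'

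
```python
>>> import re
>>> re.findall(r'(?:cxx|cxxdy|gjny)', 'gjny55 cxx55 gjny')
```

['gjny', 'cxx', 'gjny']

Matches: at [0:4] → 'gjny'; at [7:10] → 'cxx'; at [13:17] → 'gjny'.
`findall` yields the raw match text (3 of them) because the pattern has no groups.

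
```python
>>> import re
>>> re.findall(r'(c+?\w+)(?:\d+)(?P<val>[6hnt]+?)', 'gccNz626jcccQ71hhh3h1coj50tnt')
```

[('ccNz626jcccQ71hhh3h1coj5', 't')]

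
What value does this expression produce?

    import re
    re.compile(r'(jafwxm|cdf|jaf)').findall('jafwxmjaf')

['jafwxm', 'jaf']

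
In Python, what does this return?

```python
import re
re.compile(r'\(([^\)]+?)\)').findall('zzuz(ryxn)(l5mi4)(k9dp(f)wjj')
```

One capturing group, so `findall` returns just the captured substring from each match — 3 in all.

['ryxn', 'l5mi4', 'k9dp(f']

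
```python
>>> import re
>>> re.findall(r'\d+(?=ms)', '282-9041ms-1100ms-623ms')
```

The `(?=…)`/`(?<=…)` assertion just peeks at neighbouring text; it doesn't advance the match position.
Walking the string: at [4:8] → '9041'; at [11:15] → '1100'; at [18:21] → '623'.
Since nothing is captured, `findall` lists the 3 matched substrings directly.

['9041', '1100', '623']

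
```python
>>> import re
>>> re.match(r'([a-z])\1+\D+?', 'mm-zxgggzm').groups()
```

The match spans [0:3] → 'mm-'.
Captured: group 1 = 'm'.

('m',)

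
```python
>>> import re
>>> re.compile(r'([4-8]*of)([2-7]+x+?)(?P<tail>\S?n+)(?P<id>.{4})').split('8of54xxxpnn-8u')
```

The pattern matches zero or more of a character in [4-8], then the literal 'of' (captured); then one or more of a character in [2-7], then one or more of a literal 'x' (lazy) (captured); then optionally a non-whitespace character, then one or more of a literal 'n' (captured as 'tail'); then exactly 4 of any character (captured as 'id').
Matches to split on: at [0:14] → '8of54xxxpnn-8u'.
With a capturing group present, the delimiter's captured portion is kept in the result list.

['', '8of', '54xxx', 'pn', 'n-8u', '']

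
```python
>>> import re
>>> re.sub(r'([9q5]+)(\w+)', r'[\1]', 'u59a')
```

This matches one or more of one of [9q5] (captured); then one or more of a word character (captured).
Matches: at [1:4] → '59a'.
`\1` in the replacement pulls in group 1's text for each match.

'u[59]'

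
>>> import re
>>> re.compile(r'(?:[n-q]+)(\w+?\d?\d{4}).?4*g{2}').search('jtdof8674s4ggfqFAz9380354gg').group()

'of8674s4gg'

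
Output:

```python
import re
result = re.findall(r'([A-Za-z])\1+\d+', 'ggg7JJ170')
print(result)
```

`\1` is not a pattern — it's the concrete string captured by group 1, re-applied verbatim.
With a single group, `findall` returns only what that group captured — 2 items.

['g', 'J']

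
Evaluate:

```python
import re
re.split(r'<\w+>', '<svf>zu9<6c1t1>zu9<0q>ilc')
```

Matches to split on: at [0:5] → '<svf>'; at [8:15] → '<6c1t1>'; at [18:22] → '<0q>'.
The string is cut at each match, leaving 4 pieces.

['', 'zu9', 'zu9', 'ilc']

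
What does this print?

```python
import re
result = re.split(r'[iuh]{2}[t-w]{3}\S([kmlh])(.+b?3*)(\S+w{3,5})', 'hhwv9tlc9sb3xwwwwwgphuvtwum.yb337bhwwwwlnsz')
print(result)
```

['hhwv9tlc9sb3xwwwwwgp', 'm', '.yb337bh', 'wwww', 'lnsz']

The group in the pattern means `split` returns the separators' captures alongside the pieces.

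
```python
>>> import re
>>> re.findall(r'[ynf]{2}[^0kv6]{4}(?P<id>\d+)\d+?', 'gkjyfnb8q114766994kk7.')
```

The pattern matches exactly 2 of one of [ynf], then exactly 4 of any character except [0kv6]; then one or more of a digit (captured as 'id'); then one or more of a digit (lazy).
Walking the string: at [3:18] match 'yfnb8q114766994', group 1 = '11476699'.
Because there's exactly one group, `findall` drops the full match and keeps group 1 from the one hit.

['11476699']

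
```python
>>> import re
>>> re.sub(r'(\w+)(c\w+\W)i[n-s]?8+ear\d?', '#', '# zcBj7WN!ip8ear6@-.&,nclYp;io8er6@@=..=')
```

The pattern matches one or more of a word character (captured); then a literal 'c', then one or more of a word character, then a non-word character (captured); then a literal 'i', then optionally a character in [n-s], then one or more of a literal '8'; then the literal 'ear', then optionally a digit.
Matches: at [2:17] → 'zcBj7WN!ip8ear6'.
Every occurrence is swapped for '#'.

'# #@-.&,nclYp;io8er6@@=..='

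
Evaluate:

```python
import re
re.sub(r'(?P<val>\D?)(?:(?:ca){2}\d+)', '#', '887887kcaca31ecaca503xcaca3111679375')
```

Pattern: optionally a non-digit (captured as 'val'); then the literal 'ca' repeated 2 times, then one or more of a digit (non-capturing group).
Matches: at [6:13] → 'kcaca31'; at [13:21] → 'ecaca503'; at [21:36] → 'xcaca3111679375'.
Each match is replaced by '#'.

'887887###'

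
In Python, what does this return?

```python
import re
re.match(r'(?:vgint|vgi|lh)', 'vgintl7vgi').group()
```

Branches in `(...|...)` are attempted left-to-right; the first branch that allows the whole pattern to succeed is taken.
With `match`, the pattern is implicitly anchored at the beginning.
The match spans [0:5] → 'vgint'.

'vgint'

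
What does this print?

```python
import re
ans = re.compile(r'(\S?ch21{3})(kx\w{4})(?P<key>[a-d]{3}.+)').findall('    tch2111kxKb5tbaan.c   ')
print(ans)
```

[('tch2111', 'kxKb5t', 'baan.c   ')]

Pattern: optionally a non-whitespace character, then the literal 'ch2', then exactly 3 of the literal '1' (captured); then the literal 'kx', then exactly 4 of a word character (captured); then exactly 3 of a character in [a-d], then one or more of any character (captured as 'key').
Matches: at [4:26] match 'tch2111kxKb5tbaan.c   ', groups = ('tch2111', 'kxKb5t', 'baan.c   ').
3 groups means the one result is a tuple of 3 captured strings — 1 here.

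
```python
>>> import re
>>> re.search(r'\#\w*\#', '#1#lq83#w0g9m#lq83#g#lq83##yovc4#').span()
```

(0, 3)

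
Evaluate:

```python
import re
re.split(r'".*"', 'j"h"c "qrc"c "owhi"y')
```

['j', 'y']

Matches to split on: at [1:19] → '"h"c "qrc"c "owhi"'.
Each match becomes a cut point; 2 segments remain.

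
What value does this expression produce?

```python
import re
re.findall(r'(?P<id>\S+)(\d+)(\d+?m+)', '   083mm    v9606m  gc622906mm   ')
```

[('0', '8', '3mm'), ('v96', '0', '6m'), ('gc6229', '0', '6mm')]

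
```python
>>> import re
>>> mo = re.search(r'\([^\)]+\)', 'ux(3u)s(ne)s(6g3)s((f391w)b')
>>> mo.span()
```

`search` walks the string left to right and returns the first match it finds.
The match spans [2:6] → '(3u)'.

(2, 6)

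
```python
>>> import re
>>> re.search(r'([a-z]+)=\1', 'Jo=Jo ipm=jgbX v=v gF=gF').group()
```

After group 1 captures some text, `\1` only succeeds where that same text appears again.
The match spans [15:18] → 'v=v'.

'v=v'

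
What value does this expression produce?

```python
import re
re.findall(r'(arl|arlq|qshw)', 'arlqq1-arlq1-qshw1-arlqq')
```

Alternation tries branches left to right and keeps the first one that lets the overall match succeed at that position.
Scanning left to right: at [0:3] match 'arl', group 1 = 'arl'; at [7:10] match 'arl', group 1 = 'arl'; at [13:17] match 'qshw', group 1 = 'qshw'; at [19:22] match 'arl', group 1 = 'arl'.
One capturing group, so `findall` returns just the captured substring from each match — 4 in all.

['arl', 'arl', 'qshw', 'arl']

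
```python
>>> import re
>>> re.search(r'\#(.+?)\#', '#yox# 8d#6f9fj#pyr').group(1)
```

The match spans [0:5] → '#yox#'.
Captured: group 1 = 'yox'.

'yox'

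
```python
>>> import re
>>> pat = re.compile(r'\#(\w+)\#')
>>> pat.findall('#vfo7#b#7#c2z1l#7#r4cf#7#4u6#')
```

['vfo7', '7', '7', '7']

Walking the string: at [0:6] match '#vfo7#', group 1 = 'vfo7'; at [7:10] match '#7#', group 1 = '7'; at [15:18] match '#7#', group 1 = '7'; at [22:25] match '#7#', group 1 = '7'.
One capturing group, so `findall` returns just the captured substring from each match — 4 in all.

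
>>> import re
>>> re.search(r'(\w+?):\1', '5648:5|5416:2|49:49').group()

'49:49'

A backreference is literal: `\1` must see the identical characters the first group matched.
The match spans [14:19] → '49:49'.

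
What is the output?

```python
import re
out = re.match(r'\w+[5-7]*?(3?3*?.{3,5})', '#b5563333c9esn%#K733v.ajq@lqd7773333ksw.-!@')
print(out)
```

None

This matches one or more of a word character; then zero or more of a character in [5-7] (lazy); then optionally a literal '3', then zero or more of the literal '3' (lazy), then 3 to 5 of any character (captured).
With `match`, the pattern is implicitly anchored at the beginning.
Here position 0 doesn't satisfy it, so the call returns None.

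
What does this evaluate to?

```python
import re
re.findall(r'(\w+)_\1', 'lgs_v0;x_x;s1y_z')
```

['x']

A backreference is literal: `\1` must see the identical characters the first group matched.
One capturing group, so `findall` returns just the captured substring from the one match — 1 in all.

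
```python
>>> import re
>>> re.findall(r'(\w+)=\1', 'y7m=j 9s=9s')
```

['9s']

`\1` is not a pattern — it's the concrete string captured by group 1, re-applied verbatim.
Matches: at [6:11] match '9s=9s', group 1 = '9s'.
Because there's exactly one group, `findall` drops the full match and keeps group 1 from the one hit.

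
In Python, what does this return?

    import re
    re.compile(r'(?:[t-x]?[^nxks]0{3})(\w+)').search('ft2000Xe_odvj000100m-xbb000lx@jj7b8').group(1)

The match spans [1:20] → 't2000Xe_odvj000100m'.
Captured: group 1 = 'Xe_odvj000100m'.

'Xe_odvj000100m'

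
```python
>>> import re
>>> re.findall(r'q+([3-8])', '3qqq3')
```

['3']

The pattern matches one or more of a literal 'q'; then a character in [3-8] (captured).
Matches: at [1:5] match 'qqq3', group 1 = '3'.
`findall` collects group 1 from the one match (1 total).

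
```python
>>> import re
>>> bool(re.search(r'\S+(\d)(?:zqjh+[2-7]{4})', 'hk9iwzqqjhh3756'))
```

False

This matches one or more of a non-whitespace character; then a digit (captured); then the literal 'zqj', then one or more of the literal 'h', then exactly 4 of a character in [2-7] (non-capturing group).
`re.search` scans for the first position where the pattern succeeds.
Here the pattern never matches, so the call returns None, and `bool(None)` is False.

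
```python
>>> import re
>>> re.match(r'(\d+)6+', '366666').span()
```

The pattern matches one or more of a digit (captured); then one or more of a literal '6'.
`re.match` only tries the pattern at the start of the string.
The match spans [0:6] → '366666'.
Captured: group 1 = '36666'.

(0, 6)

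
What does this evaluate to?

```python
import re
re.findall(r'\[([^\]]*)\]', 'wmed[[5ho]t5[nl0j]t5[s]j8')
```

Scanning left to right: at [4:10] match '[[5ho]', group 1 = '[5ho'; at [12:18] match '[nl0j]', group 1 = 'nl0j'; at [20:23] match '[s]', group 1 = 's'.
`findall` collects group 1 from each match (3 total).

['[5ho', 'nl0j', 's']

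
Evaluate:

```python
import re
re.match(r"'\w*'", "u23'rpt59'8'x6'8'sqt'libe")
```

None

`re.match` won't scan ahead — the pattern has to work from the very first character.
Here the pattern fails at index 0, so the call returns None.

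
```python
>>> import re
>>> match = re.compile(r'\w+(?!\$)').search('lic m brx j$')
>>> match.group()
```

'lic'

`(?!…)`/`(?<!…)` only lets a position through if the neighbouring text does NOT match; no characters are consumed.
Unlike `match`, `search` isn't anchored — it looks for the pattern anywhere in the string.
The match spans [0:3] → 'lic'.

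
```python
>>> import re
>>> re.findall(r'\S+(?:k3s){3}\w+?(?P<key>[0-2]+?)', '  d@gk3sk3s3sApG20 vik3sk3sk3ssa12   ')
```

With the lazy modifier that quantifier settles for the fewest repetitions that let the rest of the pattern succeed (the atoms after it are unaffected and can still be greedy).
One capturing group, so `findall` returns just the captured substring from the one match — 1 in all.

['1']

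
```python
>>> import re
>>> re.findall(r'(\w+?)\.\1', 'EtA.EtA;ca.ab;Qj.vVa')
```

['EtA', 'a']

After group 1 captures some text, `\1` only succeeds where that same text appears again.
Matches: at [0:7] match 'EtA.EtA', group 1 = 'EtA'; at [9:12] match 'a.a', group 1 = 'a'.
One capturing group, so `findall` returns just the captured substring from each match — 2 in all.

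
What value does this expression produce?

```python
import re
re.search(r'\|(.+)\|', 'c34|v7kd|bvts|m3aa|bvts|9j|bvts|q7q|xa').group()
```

'|v7kd|bvts|m3aa|bvts|9j|bvts|q7q|'

The match spans [3:36] → '|v7kd|bvts|m3aa|bvts|9j|bvts|q7q|'.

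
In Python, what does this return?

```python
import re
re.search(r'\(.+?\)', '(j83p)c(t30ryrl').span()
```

The match spans [0:6] → '(j83p)'.

(0, 6)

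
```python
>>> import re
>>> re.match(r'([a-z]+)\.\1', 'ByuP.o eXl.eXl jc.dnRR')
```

`re.match` won't scan ahead — the pattern has to work from the very first character.
Here position 0 doesn't satisfy it, so the call returns None.

None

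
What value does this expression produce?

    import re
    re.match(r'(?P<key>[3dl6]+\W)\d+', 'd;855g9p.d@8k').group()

'd;855'

The pattern matches one or more of one of [3dl6], then a non-word character (captured as 'key'); then one or more of a digit.
`re.match` won't scan ahead — the pattern has to work from the very first character.
The match spans [0:5] → 'd;855'.
Captured: group 1 = 'd;'.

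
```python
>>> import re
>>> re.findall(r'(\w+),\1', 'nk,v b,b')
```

['b']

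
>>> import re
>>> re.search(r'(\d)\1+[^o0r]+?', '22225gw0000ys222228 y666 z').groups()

The match spans [0:5] → '22225'.
Captured: group 1 = '2'.

('2',)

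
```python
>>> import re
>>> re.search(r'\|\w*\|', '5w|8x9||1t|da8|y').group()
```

`search` walks the string left to right and returns the first match it finds.
The match spans [2:7] → '|8x9|'.

'|8x9|'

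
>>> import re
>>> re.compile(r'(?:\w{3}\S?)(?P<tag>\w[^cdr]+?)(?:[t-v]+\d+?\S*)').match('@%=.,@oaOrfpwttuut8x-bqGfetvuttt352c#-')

None

`re.match` only tries the pattern at the start of the string.
Here position 0 doesn't satisfy it, so the call returns None.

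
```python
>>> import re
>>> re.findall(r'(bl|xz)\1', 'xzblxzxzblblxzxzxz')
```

['xz', 'bl', 'xz']

`\1` is not a pattern — it's the concrete string captured by group 1, re-applied verbatim.
With a single group, `findall` returns only what that group captured — 3 items.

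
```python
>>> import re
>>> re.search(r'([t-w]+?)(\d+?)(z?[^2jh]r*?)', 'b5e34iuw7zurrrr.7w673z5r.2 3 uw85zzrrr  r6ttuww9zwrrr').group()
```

'uw7zu'

The pattern matches one or more of a character in [t-w] (lazy) (captured); then one or more of a digit (lazy) (captured); then optionally the literal 'z', then any character except [2jh], then zero or more of a literal 'r' (lazy) (captured).
`re.search` tries every starting position until one works.
The match spans [6:11] → 'uw7zu'.
Captured: group 1 = 'uw', group 2 = '7', group 3 = 'zu'.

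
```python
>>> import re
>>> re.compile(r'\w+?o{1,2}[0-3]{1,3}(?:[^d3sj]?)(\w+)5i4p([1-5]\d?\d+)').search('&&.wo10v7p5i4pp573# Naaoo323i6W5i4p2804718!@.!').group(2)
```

'2804718'

The match spans [20:42] → 'Naaoo323i6W5i4p2804718'.
Captured: group 1 = '6W', group 2 = '2804718'.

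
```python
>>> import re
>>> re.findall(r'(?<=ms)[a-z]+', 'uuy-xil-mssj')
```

['sj']

Lookahead/lookbehind check context without consuming it, so the matched span excludes the asserted characters.
`findall` yields the raw match text (1 of them) because the pattern has no groups.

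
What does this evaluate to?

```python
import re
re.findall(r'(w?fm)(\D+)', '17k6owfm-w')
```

[('wfm', '-w')]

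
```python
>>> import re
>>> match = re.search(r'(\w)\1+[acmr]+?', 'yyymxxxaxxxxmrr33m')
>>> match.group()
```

`\1` has to match the exact text group 1 already captured.
The match spans [0:4] → 'yyym'.

'yyym'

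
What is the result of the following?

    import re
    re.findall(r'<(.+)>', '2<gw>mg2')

Scanning left to right: at [1:5] match '<gw>', group 1 = 'gw'.
With a single group, `findall` returns only what that group captured — 1 item.

['gw']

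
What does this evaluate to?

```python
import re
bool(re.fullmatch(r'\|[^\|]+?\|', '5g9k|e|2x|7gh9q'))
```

`fullmatch` succeeds only if the pattern covers the string from start to end.
Here the string isn't matched end-to-end, so the call returns None, and `bool(None)` is False.

False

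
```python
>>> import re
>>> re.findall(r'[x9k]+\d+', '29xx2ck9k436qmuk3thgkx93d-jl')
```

['9xx2', 'k9k436', 'k3', 'kx93']

This matches one or more of one of [x9k]; then one or more of a digit.
Matches: at [1:5] → '9xx2'; at [6:12] → 'k9k436'; at [15:17] → 'k3'; at [20:24] → 'kx93'.
No capturing groups, so `findall` returns the 4 full match strings.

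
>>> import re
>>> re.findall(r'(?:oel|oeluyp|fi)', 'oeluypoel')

['oel', 'oel']

Alternation tries branches left to right and keeps the first one that lets the overall match succeed at that position.
`findall` yields the raw match text (2 of them) because the pattern has no groups.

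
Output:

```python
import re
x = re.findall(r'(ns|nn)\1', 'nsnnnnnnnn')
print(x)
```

`\1` has to match the exact text group 1 already captured.
Walking the string: at [2:6] match 'nnnn', group 1 = 'nn'; at [6:10] match 'nnnn', group 1 = 'nn'.
`findall` collects group 1 from each match (2 total).

['nn', 'nn']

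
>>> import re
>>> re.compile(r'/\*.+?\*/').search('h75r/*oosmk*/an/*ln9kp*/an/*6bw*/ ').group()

'/*oosmk*/'

The match spans [4:13] → '/*oosmk*/'.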